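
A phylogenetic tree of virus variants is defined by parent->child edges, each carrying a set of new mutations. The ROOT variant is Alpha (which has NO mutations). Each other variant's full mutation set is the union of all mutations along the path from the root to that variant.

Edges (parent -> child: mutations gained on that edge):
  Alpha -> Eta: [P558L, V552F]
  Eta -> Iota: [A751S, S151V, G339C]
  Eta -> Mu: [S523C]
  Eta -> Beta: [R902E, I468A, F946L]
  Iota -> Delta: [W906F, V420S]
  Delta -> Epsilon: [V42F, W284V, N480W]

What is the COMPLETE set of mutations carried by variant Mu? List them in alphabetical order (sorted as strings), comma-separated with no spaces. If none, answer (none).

Answer: P558L,S523C,V552F

Derivation:
At Alpha: gained [] -> total []
At Eta: gained ['P558L', 'V552F'] -> total ['P558L', 'V552F']
At Mu: gained ['S523C'] -> total ['P558L', 'S523C', 'V552F']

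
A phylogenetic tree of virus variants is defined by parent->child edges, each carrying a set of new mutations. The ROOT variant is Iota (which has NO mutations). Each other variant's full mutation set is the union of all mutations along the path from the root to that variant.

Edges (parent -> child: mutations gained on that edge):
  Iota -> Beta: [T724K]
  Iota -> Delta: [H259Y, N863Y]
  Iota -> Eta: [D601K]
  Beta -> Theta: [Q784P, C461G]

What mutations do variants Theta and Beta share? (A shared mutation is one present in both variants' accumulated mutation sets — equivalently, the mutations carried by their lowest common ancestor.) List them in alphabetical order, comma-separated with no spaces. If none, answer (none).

Accumulating mutations along path to Theta:
  At Iota: gained [] -> total []
  At Beta: gained ['T724K'] -> total ['T724K']
  At Theta: gained ['Q784P', 'C461G'] -> total ['C461G', 'Q784P', 'T724K']
Mutations(Theta) = ['C461G', 'Q784P', 'T724K']
Accumulating mutations along path to Beta:
  At Iota: gained [] -> total []
  At Beta: gained ['T724K'] -> total ['T724K']
Mutations(Beta) = ['T724K']
Intersection: ['C461G', 'Q784P', 'T724K'] ∩ ['T724K'] = ['T724K']

Answer: T724K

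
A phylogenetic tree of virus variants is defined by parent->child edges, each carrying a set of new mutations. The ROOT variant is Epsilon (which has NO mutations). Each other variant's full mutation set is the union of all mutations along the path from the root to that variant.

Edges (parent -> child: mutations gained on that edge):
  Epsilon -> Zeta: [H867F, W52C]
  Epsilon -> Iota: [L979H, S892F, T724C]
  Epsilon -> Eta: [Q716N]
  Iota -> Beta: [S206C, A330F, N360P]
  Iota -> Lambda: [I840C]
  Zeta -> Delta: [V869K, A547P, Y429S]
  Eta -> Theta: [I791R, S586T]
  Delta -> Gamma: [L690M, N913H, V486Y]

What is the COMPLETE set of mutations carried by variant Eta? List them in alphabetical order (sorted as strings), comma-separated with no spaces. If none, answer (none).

At Epsilon: gained [] -> total []
At Eta: gained ['Q716N'] -> total ['Q716N']

Answer: Q716N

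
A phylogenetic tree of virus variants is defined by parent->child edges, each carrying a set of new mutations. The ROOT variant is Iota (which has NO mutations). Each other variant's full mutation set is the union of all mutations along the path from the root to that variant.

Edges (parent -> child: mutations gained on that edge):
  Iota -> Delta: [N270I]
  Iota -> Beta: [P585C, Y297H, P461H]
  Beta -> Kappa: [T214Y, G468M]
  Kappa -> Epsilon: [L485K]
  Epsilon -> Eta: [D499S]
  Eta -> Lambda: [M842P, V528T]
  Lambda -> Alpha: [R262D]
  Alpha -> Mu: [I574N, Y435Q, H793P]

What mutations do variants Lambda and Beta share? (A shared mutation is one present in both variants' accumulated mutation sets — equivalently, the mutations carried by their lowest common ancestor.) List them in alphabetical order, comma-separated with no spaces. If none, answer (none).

Accumulating mutations along path to Lambda:
  At Iota: gained [] -> total []
  At Beta: gained ['P585C', 'Y297H', 'P461H'] -> total ['P461H', 'P585C', 'Y297H']
  At Kappa: gained ['T214Y', 'G468M'] -> total ['G468M', 'P461H', 'P585C', 'T214Y', 'Y297H']
  At Epsilon: gained ['L485K'] -> total ['G468M', 'L485K', 'P461H', 'P585C', 'T214Y', 'Y297H']
  At Eta: gained ['D499S'] -> total ['D499S', 'G468M', 'L485K', 'P461H', 'P585C', 'T214Y', 'Y297H']
  At Lambda: gained ['M842P', 'V528T'] -> total ['D499S', 'G468M', 'L485K', 'M842P', 'P461H', 'P585C', 'T214Y', 'V528T', 'Y297H']
Mutations(Lambda) = ['D499S', 'G468M', 'L485K', 'M842P', 'P461H', 'P585C', 'T214Y', 'V528T', 'Y297H']
Accumulating mutations along path to Beta:
  At Iota: gained [] -> total []
  At Beta: gained ['P585C', 'Y297H', 'P461H'] -> total ['P461H', 'P585C', 'Y297H']
Mutations(Beta) = ['P461H', 'P585C', 'Y297H']
Intersection: ['D499S', 'G468M', 'L485K', 'M842P', 'P461H', 'P585C', 'T214Y', 'V528T', 'Y297H'] ∩ ['P461H', 'P585C', 'Y297H'] = ['P461H', 'P585C', 'Y297H']

Answer: P461H,P585C,Y297H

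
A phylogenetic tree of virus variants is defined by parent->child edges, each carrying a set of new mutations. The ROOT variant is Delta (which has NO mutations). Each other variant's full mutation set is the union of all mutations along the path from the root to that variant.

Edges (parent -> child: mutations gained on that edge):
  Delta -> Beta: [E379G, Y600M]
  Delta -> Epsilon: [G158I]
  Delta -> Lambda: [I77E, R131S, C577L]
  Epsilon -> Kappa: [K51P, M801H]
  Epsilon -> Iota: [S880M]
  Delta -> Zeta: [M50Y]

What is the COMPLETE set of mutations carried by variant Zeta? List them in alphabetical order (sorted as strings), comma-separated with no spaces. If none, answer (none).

Answer: M50Y

Derivation:
At Delta: gained [] -> total []
At Zeta: gained ['M50Y'] -> total ['M50Y']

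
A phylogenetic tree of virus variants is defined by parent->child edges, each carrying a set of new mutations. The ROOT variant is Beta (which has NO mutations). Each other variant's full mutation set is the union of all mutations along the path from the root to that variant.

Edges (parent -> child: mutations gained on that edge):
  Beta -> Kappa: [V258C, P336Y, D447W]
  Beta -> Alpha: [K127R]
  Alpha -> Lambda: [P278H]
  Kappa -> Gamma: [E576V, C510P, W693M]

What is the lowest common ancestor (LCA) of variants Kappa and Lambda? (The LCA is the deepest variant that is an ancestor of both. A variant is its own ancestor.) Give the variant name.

Answer: Beta

Derivation:
Path from root to Kappa: Beta -> Kappa
  ancestors of Kappa: {Beta, Kappa}
Path from root to Lambda: Beta -> Alpha -> Lambda
  ancestors of Lambda: {Beta, Alpha, Lambda}
Common ancestors: {Beta}
Walk up from Lambda: Lambda (not in ancestors of Kappa), Alpha (not in ancestors of Kappa), Beta (in ancestors of Kappa)
Deepest common ancestor (LCA) = Beta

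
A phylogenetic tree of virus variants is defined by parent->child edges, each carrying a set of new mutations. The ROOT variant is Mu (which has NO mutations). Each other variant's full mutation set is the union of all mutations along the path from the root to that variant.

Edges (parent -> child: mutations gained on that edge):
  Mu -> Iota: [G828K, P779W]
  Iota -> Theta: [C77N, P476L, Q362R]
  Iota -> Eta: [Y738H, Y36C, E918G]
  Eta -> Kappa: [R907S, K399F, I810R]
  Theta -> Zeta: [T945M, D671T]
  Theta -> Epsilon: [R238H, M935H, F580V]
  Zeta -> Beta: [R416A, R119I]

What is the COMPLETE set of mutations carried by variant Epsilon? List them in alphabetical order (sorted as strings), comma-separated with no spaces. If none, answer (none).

At Mu: gained [] -> total []
At Iota: gained ['G828K', 'P779W'] -> total ['G828K', 'P779W']
At Theta: gained ['C77N', 'P476L', 'Q362R'] -> total ['C77N', 'G828K', 'P476L', 'P779W', 'Q362R']
At Epsilon: gained ['R238H', 'M935H', 'F580V'] -> total ['C77N', 'F580V', 'G828K', 'M935H', 'P476L', 'P779W', 'Q362R', 'R238H']

Answer: C77N,F580V,G828K,M935H,P476L,P779W,Q362R,R238H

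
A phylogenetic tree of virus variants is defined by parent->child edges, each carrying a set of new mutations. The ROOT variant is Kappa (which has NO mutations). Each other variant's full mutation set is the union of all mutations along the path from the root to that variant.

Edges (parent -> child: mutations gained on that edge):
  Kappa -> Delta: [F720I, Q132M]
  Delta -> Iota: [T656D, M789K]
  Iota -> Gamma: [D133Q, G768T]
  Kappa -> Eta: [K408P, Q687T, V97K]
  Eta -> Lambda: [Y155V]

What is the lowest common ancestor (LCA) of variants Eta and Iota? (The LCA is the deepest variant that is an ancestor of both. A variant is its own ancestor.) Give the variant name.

Answer: Kappa

Derivation:
Path from root to Eta: Kappa -> Eta
  ancestors of Eta: {Kappa, Eta}
Path from root to Iota: Kappa -> Delta -> Iota
  ancestors of Iota: {Kappa, Delta, Iota}
Common ancestors: {Kappa}
Walk up from Iota: Iota (not in ancestors of Eta), Delta (not in ancestors of Eta), Kappa (in ancestors of Eta)
Deepest common ancestor (LCA) = Kappa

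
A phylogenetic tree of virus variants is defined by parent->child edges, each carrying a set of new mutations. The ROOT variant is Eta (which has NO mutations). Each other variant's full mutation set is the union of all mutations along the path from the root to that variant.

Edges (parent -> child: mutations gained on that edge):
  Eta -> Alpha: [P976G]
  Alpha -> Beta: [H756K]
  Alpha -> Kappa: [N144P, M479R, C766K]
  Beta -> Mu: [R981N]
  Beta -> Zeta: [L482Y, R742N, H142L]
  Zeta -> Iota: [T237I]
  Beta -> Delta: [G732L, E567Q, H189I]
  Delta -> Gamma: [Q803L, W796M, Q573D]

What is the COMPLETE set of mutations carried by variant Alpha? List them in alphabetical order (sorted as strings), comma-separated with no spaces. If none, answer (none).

At Eta: gained [] -> total []
At Alpha: gained ['P976G'] -> total ['P976G']

Answer: P976G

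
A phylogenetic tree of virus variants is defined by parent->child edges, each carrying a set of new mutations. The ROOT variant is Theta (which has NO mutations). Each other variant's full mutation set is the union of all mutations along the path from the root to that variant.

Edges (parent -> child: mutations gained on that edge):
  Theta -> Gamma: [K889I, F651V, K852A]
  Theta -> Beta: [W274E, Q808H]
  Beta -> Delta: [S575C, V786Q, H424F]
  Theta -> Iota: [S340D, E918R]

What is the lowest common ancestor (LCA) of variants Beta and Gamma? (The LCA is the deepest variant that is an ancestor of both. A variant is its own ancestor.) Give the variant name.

Path from root to Beta: Theta -> Beta
  ancestors of Beta: {Theta, Beta}
Path from root to Gamma: Theta -> Gamma
  ancestors of Gamma: {Theta, Gamma}
Common ancestors: {Theta}
Walk up from Gamma: Gamma (not in ancestors of Beta), Theta (in ancestors of Beta)
Deepest common ancestor (LCA) = Theta

Answer: Theta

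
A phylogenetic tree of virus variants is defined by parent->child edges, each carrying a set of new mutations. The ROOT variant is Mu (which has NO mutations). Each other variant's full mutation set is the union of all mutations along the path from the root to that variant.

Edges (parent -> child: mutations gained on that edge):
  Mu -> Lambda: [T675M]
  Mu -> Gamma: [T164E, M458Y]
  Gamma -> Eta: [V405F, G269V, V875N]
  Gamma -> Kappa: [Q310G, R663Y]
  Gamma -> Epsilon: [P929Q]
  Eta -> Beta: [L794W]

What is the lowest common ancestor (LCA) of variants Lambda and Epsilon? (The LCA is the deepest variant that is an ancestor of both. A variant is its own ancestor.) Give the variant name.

Path from root to Lambda: Mu -> Lambda
  ancestors of Lambda: {Mu, Lambda}
Path from root to Epsilon: Mu -> Gamma -> Epsilon
  ancestors of Epsilon: {Mu, Gamma, Epsilon}
Common ancestors: {Mu}
Walk up from Epsilon: Epsilon (not in ancestors of Lambda), Gamma (not in ancestors of Lambda), Mu (in ancestors of Lambda)
Deepest common ancestor (LCA) = Mu

Answer: Mu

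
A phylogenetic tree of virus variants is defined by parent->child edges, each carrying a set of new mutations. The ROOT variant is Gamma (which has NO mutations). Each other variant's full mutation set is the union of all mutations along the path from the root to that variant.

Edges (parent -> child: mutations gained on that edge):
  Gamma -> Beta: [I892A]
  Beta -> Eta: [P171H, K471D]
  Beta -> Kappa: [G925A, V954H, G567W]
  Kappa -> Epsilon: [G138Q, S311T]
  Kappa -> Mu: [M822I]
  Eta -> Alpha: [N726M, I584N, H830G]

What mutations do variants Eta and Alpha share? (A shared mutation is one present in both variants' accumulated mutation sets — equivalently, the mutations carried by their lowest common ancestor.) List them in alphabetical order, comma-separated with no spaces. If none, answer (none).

Accumulating mutations along path to Eta:
  At Gamma: gained [] -> total []
  At Beta: gained ['I892A'] -> total ['I892A']
  At Eta: gained ['P171H', 'K471D'] -> total ['I892A', 'K471D', 'P171H']
Mutations(Eta) = ['I892A', 'K471D', 'P171H']
Accumulating mutations along path to Alpha:
  At Gamma: gained [] -> total []
  At Beta: gained ['I892A'] -> total ['I892A']
  At Eta: gained ['P171H', 'K471D'] -> total ['I892A', 'K471D', 'P171H']
  At Alpha: gained ['N726M', 'I584N', 'H830G'] -> total ['H830G', 'I584N', 'I892A', 'K471D', 'N726M', 'P171H']
Mutations(Alpha) = ['H830G', 'I584N', 'I892A', 'K471D', 'N726M', 'P171H']
Intersection: ['I892A', 'K471D', 'P171H'] ∩ ['H830G', 'I584N', 'I892A', 'K471D', 'N726M', 'P171H'] = ['I892A', 'K471D', 'P171H']

Answer: I892A,K471D,P171H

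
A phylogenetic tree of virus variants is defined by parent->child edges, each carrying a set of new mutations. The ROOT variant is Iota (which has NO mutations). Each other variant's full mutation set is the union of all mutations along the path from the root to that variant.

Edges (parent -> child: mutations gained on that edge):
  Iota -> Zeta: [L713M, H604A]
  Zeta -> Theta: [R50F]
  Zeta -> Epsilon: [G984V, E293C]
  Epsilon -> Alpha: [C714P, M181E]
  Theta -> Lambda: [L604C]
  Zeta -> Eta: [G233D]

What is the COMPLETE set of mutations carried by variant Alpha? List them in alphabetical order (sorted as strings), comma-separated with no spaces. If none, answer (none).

Answer: C714P,E293C,G984V,H604A,L713M,M181E

Derivation:
At Iota: gained [] -> total []
At Zeta: gained ['L713M', 'H604A'] -> total ['H604A', 'L713M']
At Epsilon: gained ['G984V', 'E293C'] -> total ['E293C', 'G984V', 'H604A', 'L713M']
At Alpha: gained ['C714P', 'M181E'] -> total ['C714P', 'E293C', 'G984V', 'H604A', 'L713M', 'M181E']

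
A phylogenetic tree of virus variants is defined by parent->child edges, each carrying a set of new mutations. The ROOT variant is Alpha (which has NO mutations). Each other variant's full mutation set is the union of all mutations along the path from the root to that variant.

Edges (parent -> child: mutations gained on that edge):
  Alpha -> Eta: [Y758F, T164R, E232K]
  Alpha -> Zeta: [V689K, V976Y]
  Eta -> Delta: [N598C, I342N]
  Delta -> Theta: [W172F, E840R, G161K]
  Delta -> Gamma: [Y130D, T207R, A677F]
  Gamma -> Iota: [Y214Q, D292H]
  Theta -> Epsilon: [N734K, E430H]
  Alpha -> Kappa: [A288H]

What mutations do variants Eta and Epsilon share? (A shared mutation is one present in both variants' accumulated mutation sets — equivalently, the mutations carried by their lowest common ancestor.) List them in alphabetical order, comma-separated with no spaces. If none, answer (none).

Accumulating mutations along path to Eta:
  At Alpha: gained [] -> total []
  At Eta: gained ['Y758F', 'T164R', 'E232K'] -> total ['E232K', 'T164R', 'Y758F']
Mutations(Eta) = ['E232K', 'T164R', 'Y758F']
Accumulating mutations along path to Epsilon:
  At Alpha: gained [] -> total []
  At Eta: gained ['Y758F', 'T164R', 'E232K'] -> total ['E232K', 'T164R', 'Y758F']
  At Delta: gained ['N598C', 'I342N'] -> total ['E232K', 'I342N', 'N598C', 'T164R', 'Y758F']
  At Theta: gained ['W172F', 'E840R', 'G161K'] -> total ['E232K', 'E840R', 'G161K', 'I342N', 'N598C', 'T164R', 'W172F', 'Y758F']
  At Epsilon: gained ['N734K', 'E430H'] -> total ['E232K', 'E430H', 'E840R', 'G161K', 'I342N', 'N598C', 'N734K', 'T164R', 'W172F', 'Y758F']
Mutations(Epsilon) = ['E232K', 'E430H', 'E840R', 'G161K', 'I342N', 'N598C', 'N734K', 'T164R', 'W172F', 'Y758F']
Intersection: ['E232K', 'T164R', 'Y758F'] ∩ ['E232K', 'E430H', 'E840R', 'G161K', 'I342N', 'N598C', 'N734K', 'T164R', 'W172F', 'Y758F'] = ['E232K', 'T164R', 'Y758F']

Answer: E232K,T164R,Y758F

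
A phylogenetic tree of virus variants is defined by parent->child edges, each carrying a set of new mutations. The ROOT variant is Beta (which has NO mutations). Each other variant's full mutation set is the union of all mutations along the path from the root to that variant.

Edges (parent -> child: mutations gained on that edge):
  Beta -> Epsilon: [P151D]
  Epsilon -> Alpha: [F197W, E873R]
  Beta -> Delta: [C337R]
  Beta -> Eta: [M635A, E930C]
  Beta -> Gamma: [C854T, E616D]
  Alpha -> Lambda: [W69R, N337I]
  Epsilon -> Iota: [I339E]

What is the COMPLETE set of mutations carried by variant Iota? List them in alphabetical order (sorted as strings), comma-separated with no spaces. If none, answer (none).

At Beta: gained [] -> total []
At Epsilon: gained ['P151D'] -> total ['P151D']
At Iota: gained ['I339E'] -> total ['I339E', 'P151D']

Answer: I339E,P151D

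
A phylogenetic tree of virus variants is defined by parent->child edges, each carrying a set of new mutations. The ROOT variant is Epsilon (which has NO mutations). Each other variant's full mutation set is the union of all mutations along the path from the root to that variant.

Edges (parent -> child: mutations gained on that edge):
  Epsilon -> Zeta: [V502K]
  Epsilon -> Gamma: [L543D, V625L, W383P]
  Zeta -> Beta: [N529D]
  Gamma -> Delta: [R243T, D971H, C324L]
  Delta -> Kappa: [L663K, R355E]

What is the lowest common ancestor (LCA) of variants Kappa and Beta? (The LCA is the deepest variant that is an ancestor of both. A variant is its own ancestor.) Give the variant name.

Answer: Epsilon

Derivation:
Path from root to Kappa: Epsilon -> Gamma -> Delta -> Kappa
  ancestors of Kappa: {Epsilon, Gamma, Delta, Kappa}
Path from root to Beta: Epsilon -> Zeta -> Beta
  ancestors of Beta: {Epsilon, Zeta, Beta}
Common ancestors: {Epsilon}
Walk up from Beta: Beta (not in ancestors of Kappa), Zeta (not in ancestors of Kappa), Epsilon (in ancestors of Kappa)
Deepest common ancestor (LCA) = Epsilon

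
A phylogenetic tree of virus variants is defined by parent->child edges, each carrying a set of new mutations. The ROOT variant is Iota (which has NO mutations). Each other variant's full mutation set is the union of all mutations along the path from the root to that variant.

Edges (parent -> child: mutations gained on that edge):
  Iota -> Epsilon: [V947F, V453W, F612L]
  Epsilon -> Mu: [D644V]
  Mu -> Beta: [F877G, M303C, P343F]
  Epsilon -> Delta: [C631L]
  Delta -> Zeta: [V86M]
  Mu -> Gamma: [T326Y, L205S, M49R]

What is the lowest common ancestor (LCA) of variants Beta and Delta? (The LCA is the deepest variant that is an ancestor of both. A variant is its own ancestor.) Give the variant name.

Answer: Epsilon

Derivation:
Path from root to Beta: Iota -> Epsilon -> Mu -> Beta
  ancestors of Beta: {Iota, Epsilon, Mu, Beta}
Path from root to Delta: Iota -> Epsilon -> Delta
  ancestors of Delta: {Iota, Epsilon, Delta}
Common ancestors: {Iota, Epsilon}
Walk up from Delta: Delta (not in ancestors of Beta), Epsilon (in ancestors of Beta), Iota (in ancestors of Beta)
Deepest common ancestor (LCA) = Epsilon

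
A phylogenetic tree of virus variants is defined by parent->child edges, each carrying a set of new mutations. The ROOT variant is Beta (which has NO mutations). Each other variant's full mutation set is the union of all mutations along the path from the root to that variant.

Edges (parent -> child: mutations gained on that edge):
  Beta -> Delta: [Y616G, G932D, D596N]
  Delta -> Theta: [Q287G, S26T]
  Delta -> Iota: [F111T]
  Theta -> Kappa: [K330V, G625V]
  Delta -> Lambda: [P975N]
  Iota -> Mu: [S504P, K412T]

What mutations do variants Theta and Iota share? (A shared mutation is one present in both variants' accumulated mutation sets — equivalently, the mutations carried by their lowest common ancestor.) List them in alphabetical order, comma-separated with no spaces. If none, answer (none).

Accumulating mutations along path to Theta:
  At Beta: gained [] -> total []
  At Delta: gained ['Y616G', 'G932D', 'D596N'] -> total ['D596N', 'G932D', 'Y616G']
  At Theta: gained ['Q287G', 'S26T'] -> total ['D596N', 'G932D', 'Q287G', 'S26T', 'Y616G']
Mutations(Theta) = ['D596N', 'G932D', 'Q287G', 'S26T', 'Y616G']
Accumulating mutations along path to Iota:
  At Beta: gained [] -> total []
  At Delta: gained ['Y616G', 'G932D', 'D596N'] -> total ['D596N', 'G932D', 'Y616G']
  At Iota: gained ['F111T'] -> total ['D596N', 'F111T', 'G932D', 'Y616G']
Mutations(Iota) = ['D596N', 'F111T', 'G932D', 'Y616G']
Intersection: ['D596N', 'G932D', 'Q287G', 'S26T', 'Y616G'] ∩ ['D596N', 'F111T', 'G932D', 'Y616G'] = ['D596N', 'G932D', 'Y616G']

Answer: D596N,G932D,Y616G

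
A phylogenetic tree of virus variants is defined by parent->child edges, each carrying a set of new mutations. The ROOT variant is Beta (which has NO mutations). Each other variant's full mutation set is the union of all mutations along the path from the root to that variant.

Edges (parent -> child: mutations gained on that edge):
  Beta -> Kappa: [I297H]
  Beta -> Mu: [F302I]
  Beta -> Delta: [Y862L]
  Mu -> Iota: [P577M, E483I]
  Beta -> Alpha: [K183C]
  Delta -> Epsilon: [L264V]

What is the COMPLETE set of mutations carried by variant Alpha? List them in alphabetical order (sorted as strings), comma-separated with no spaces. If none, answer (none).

Answer: K183C

Derivation:
At Beta: gained [] -> total []
At Alpha: gained ['K183C'] -> total ['K183C']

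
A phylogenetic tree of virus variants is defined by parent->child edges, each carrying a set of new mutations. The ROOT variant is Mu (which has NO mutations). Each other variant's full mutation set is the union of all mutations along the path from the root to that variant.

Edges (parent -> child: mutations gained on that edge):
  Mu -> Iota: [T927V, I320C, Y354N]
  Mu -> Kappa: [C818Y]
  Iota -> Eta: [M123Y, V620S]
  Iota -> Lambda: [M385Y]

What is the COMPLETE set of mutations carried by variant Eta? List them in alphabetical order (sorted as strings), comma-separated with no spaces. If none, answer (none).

At Mu: gained [] -> total []
At Iota: gained ['T927V', 'I320C', 'Y354N'] -> total ['I320C', 'T927V', 'Y354N']
At Eta: gained ['M123Y', 'V620S'] -> total ['I320C', 'M123Y', 'T927V', 'V620S', 'Y354N']

Answer: I320C,M123Y,T927V,V620S,Y354N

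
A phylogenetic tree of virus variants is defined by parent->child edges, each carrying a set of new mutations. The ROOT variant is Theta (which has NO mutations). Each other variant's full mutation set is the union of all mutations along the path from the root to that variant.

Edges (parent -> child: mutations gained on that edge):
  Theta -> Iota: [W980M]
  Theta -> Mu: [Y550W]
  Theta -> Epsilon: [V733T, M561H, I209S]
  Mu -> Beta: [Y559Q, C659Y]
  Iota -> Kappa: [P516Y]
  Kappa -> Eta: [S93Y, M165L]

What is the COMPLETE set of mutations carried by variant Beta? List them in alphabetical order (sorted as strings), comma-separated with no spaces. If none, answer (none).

Answer: C659Y,Y550W,Y559Q

Derivation:
At Theta: gained [] -> total []
At Mu: gained ['Y550W'] -> total ['Y550W']
At Beta: gained ['Y559Q', 'C659Y'] -> total ['C659Y', 'Y550W', 'Y559Q']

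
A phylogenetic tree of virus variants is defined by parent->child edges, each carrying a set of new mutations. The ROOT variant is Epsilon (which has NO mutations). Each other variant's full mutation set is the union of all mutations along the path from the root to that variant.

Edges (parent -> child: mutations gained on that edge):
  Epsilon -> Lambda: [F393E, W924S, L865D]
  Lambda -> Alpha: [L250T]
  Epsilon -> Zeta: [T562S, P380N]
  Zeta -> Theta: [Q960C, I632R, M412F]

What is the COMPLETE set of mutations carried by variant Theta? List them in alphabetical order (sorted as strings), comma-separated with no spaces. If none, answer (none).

Answer: I632R,M412F,P380N,Q960C,T562S

Derivation:
At Epsilon: gained [] -> total []
At Zeta: gained ['T562S', 'P380N'] -> total ['P380N', 'T562S']
At Theta: gained ['Q960C', 'I632R', 'M412F'] -> total ['I632R', 'M412F', 'P380N', 'Q960C', 'T562S']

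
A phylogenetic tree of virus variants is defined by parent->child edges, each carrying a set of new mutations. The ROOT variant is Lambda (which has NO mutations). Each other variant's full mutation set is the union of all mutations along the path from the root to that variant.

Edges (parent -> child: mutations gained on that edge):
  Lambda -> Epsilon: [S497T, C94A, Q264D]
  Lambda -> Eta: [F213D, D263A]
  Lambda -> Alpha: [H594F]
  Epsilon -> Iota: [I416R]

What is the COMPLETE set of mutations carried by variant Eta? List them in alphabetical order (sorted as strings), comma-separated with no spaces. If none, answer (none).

Answer: D263A,F213D

Derivation:
At Lambda: gained [] -> total []
At Eta: gained ['F213D', 'D263A'] -> total ['D263A', 'F213D']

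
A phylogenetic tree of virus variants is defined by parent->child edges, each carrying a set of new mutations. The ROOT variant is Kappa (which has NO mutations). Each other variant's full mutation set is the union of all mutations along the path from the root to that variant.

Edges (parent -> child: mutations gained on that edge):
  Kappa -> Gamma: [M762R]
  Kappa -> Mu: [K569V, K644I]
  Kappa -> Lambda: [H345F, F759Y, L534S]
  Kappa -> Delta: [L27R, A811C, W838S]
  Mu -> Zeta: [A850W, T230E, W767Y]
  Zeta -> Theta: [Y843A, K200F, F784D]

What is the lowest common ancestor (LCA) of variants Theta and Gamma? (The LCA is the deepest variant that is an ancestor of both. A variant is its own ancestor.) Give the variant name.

Path from root to Theta: Kappa -> Mu -> Zeta -> Theta
  ancestors of Theta: {Kappa, Mu, Zeta, Theta}
Path from root to Gamma: Kappa -> Gamma
  ancestors of Gamma: {Kappa, Gamma}
Common ancestors: {Kappa}
Walk up from Gamma: Gamma (not in ancestors of Theta), Kappa (in ancestors of Theta)
Deepest common ancestor (LCA) = Kappa

Answer: Kappa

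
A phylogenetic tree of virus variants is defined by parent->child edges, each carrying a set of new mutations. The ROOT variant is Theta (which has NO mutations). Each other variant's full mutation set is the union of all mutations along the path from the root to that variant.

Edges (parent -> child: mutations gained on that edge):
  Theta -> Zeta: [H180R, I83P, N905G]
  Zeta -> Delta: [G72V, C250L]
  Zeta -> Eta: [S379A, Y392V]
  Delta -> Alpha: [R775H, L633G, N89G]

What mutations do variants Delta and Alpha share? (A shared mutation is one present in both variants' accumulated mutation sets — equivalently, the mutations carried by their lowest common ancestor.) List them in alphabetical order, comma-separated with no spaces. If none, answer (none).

Answer: C250L,G72V,H180R,I83P,N905G

Derivation:
Accumulating mutations along path to Delta:
  At Theta: gained [] -> total []
  At Zeta: gained ['H180R', 'I83P', 'N905G'] -> total ['H180R', 'I83P', 'N905G']
  At Delta: gained ['G72V', 'C250L'] -> total ['C250L', 'G72V', 'H180R', 'I83P', 'N905G']
Mutations(Delta) = ['C250L', 'G72V', 'H180R', 'I83P', 'N905G']
Accumulating mutations along path to Alpha:
  At Theta: gained [] -> total []
  At Zeta: gained ['H180R', 'I83P', 'N905G'] -> total ['H180R', 'I83P', 'N905G']
  At Delta: gained ['G72V', 'C250L'] -> total ['C250L', 'G72V', 'H180R', 'I83P', 'N905G']
  At Alpha: gained ['R775H', 'L633G', 'N89G'] -> total ['C250L', 'G72V', 'H180R', 'I83P', 'L633G', 'N89G', 'N905G', 'R775H']
Mutations(Alpha) = ['C250L', 'G72V', 'H180R', 'I83P', 'L633G', 'N89G', 'N905G', 'R775H']
Intersection: ['C250L', 'G72V', 'H180R', 'I83P', 'N905G'] ∩ ['C250L', 'G72V', 'H180R', 'I83P', 'L633G', 'N89G', 'N905G', 'R775H'] = ['C250L', 'G72V', 'H180R', 'I83P', 'N905G']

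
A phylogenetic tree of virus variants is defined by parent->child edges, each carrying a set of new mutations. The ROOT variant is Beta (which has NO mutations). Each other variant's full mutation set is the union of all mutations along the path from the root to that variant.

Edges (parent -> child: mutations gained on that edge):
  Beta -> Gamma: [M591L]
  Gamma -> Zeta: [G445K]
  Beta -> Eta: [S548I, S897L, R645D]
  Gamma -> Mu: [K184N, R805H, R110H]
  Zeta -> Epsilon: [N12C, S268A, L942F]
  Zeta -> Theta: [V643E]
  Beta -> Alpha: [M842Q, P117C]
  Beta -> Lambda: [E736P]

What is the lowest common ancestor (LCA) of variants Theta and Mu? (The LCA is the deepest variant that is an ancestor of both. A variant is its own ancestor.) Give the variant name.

Path from root to Theta: Beta -> Gamma -> Zeta -> Theta
  ancestors of Theta: {Beta, Gamma, Zeta, Theta}
Path from root to Mu: Beta -> Gamma -> Mu
  ancestors of Mu: {Beta, Gamma, Mu}
Common ancestors: {Beta, Gamma}
Walk up from Mu: Mu (not in ancestors of Theta), Gamma (in ancestors of Theta), Beta (in ancestors of Theta)
Deepest common ancestor (LCA) = Gamma

Answer: Gamma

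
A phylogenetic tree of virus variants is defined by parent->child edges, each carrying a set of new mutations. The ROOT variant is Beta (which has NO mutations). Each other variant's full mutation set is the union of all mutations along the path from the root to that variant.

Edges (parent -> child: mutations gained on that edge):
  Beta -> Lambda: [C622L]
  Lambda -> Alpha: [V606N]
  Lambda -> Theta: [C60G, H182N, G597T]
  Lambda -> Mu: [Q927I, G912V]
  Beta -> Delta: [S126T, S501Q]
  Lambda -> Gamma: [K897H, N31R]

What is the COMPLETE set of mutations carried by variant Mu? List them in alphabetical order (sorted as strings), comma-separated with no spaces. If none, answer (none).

Answer: C622L,G912V,Q927I

Derivation:
At Beta: gained [] -> total []
At Lambda: gained ['C622L'] -> total ['C622L']
At Mu: gained ['Q927I', 'G912V'] -> total ['C622L', 'G912V', 'Q927I']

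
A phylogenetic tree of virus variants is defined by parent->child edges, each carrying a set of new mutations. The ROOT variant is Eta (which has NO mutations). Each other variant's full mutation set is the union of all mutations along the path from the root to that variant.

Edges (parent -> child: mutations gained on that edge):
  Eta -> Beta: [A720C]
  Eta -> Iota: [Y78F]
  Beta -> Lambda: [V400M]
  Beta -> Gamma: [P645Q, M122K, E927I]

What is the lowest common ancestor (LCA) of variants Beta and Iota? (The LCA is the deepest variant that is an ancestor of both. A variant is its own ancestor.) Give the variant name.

Answer: Eta

Derivation:
Path from root to Beta: Eta -> Beta
  ancestors of Beta: {Eta, Beta}
Path from root to Iota: Eta -> Iota
  ancestors of Iota: {Eta, Iota}
Common ancestors: {Eta}
Walk up from Iota: Iota (not in ancestors of Beta), Eta (in ancestors of Beta)
Deepest common ancestor (LCA) = Eta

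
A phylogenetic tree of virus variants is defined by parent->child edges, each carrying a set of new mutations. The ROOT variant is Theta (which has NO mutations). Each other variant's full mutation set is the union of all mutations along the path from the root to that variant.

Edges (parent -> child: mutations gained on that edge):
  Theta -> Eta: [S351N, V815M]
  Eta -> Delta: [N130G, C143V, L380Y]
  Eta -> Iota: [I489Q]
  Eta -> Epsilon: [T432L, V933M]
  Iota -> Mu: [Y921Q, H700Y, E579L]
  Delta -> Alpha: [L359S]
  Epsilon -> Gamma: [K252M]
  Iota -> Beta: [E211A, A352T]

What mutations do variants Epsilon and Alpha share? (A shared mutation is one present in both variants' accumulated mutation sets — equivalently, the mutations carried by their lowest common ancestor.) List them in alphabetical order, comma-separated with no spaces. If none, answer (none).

Accumulating mutations along path to Epsilon:
  At Theta: gained [] -> total []
  At Eta: gained ['S351N', 'V815M'] -> total ['S351N', 'V815M']
  At Epsilon: gained ['T432L', 'V933M'] -> total ['S351N', 'T432L', 'V815M', 'V933M']
Mutations(Epsilon) = ['S351N', 'T432L', 'V815M', 'V933M']
Accumulating mutations along path to Alpha:
  At Theta: gained [] -> total []
  At Eta: gained ['S351N', 'V815M'] -> total ['S351N', 'V815M']
  At Delta: gained ['N130G', 'C143V', 'L380Y'] -> total ['C143V', 'L380Y', 'N130G', 'S351N', 'V815M']
  At Alpha: gained ['L359S'] -> total ['C143V', 'L359S', 'L380Y', 'N130G', 'S351N', 'V815M']
Mutations(Alpha) = ['C143V', 'L359S', 'L380Y', 'N130G', 'S351N', 'V815M']
Intersection: ['S351N', 'T432L', 'V815M', 'V933M'] ∩ ['C143V', 'L359S', 'L380Y', 'N130G', 'S351N', 'V815M'] = ['S351N', 'V815M']

Answer: S351N,V815M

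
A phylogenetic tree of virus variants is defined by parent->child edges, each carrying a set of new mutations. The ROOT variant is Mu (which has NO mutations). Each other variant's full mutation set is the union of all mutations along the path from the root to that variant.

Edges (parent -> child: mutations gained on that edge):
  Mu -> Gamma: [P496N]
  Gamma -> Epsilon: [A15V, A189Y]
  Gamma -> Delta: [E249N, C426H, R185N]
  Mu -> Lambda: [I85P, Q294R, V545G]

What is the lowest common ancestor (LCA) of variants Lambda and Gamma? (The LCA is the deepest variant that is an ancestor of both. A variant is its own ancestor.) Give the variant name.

Path from root to Lambda: Mu -> Lambda
  ancestors of Lambda: {Mu, Lambda}
Path from root to Gamma: Mu -> Gamma
  ancestors of Gamma: {Mu, Gamma}
Common ancestors: {Mu}
Walk up from Gamma: Gamma (not in ancestors of Lambda), Mu (in ancestors of Lambda)
Deepest common ancestor (LCA) = Mu

Answer: Mu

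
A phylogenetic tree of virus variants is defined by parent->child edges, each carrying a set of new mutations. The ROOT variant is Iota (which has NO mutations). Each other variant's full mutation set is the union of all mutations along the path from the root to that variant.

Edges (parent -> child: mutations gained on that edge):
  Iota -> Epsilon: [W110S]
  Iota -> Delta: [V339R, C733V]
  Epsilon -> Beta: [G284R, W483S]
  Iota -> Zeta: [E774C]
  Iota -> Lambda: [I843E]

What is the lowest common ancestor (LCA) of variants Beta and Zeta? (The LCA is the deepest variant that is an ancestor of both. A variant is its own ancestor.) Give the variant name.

Path from root to Beta: Iota -> Epsilon -> Beta
  ancestors of Beta: {Iota, Epsilon, Beta}
Path from root to Zeta: Iota -> Zeta
  ancestors of Zeta: {Iota, Zeta}
Common ancestors: {Iota}
Walk up from Zeta: Zeta (not in ancestors of Beta), Iota (in ancestors of Beta)
Deepest common ancestor (LCA) = Iota

Answer: Iota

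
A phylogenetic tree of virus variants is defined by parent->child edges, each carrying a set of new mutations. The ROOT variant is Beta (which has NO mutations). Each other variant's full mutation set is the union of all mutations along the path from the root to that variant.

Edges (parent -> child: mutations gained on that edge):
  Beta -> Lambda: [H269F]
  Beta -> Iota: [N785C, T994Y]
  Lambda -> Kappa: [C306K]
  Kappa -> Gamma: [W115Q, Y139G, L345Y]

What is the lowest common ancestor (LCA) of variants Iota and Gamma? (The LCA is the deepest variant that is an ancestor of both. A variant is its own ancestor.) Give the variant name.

Path from root to Iota: Beta -> Iota
  ancestors of Iota: {Beta, Iota}
Path from root to Gamma: Beta -> Lambda -> Kappa -> Gamma
  ancestors of Gamma: {Beta, Lambda, Kappa, Gamma}
Common ancestors: {Beta}
Walk up from Gamma: Gamma (not in ancestors of Iota), Kappa (not in ancestors of Iota), Lambda (not in ancestors of Iota), Beta (in ancestors of Iota)
Deepest common ancestor (LCA) = Beta

Answer: Beta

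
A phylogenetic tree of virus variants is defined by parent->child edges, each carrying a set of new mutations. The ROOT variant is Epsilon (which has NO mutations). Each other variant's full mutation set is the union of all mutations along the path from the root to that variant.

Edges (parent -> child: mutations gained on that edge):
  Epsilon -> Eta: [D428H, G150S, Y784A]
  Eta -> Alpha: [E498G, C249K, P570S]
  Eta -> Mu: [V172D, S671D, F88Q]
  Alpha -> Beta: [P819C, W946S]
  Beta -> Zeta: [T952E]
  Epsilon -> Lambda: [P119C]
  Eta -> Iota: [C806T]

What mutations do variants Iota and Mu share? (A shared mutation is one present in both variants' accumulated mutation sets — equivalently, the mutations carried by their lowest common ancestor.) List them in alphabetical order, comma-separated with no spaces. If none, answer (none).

Answer: D428H,G150S,Y784A

Derivation:
Accumulating mutations along path to Iota:
  At Epsilon: gained [] -> total []
  At Eta: gained ['D428H', 'G150S', 'Y784A'] -> total ['D428H', 'G150S', 'Y784A']
  At Iota: gained ['C806T'] -> total ['C806T', 'D428H', 'G150S', 'Y784A']
Mutations(Iota) = ['C806T', 'D428H', 'G150S', 'Y784A']
Accumulating mutations along path to Mu:
  At Epsilon: gained [] -> total []
  At Eta: gained ['D428H', 'G150S', 'Y784A'] -> total ['D428H', 'G150S', 'Y784A']
  At Mu: gained ['V172D', 'S671D', 'F88Q'] -> total ['D428H', 'F88Q', 'G150S', 'S671D', 'V172D', 'Y784A']
Mutations(Mu) = ['D428H', 'F88Q', 'G150S', 'S671D', 'V172D', 'Y784A']
Intersection: ['C806T', 'D428H', 'G150S', 'Y784A'] ∩ ['D428H', 'F88Q', 'G150S', 'S671D', 'V172D', 'Y784A'] = ['D428H', 'G150S', 'Y784A']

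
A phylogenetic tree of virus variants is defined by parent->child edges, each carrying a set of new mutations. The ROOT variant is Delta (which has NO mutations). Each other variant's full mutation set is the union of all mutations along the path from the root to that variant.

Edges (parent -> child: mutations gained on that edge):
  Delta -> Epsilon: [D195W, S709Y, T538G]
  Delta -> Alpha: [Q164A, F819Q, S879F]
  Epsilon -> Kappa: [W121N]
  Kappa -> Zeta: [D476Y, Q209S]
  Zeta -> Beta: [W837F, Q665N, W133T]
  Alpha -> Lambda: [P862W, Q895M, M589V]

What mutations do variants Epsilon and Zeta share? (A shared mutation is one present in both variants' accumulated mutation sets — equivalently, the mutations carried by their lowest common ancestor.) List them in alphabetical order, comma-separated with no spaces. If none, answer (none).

Accumulating mutations along path to Epsilon:
  At Delta: gained [] -> total []
  At Epsilon: gained ['D195W', 'S709Y', 'T538G'] -> total ['D195W', 'S709Y', 'T538G']
Mutations(Epsilon) = ['D195W', 'S709Y', 'T538G']
Accumulating mutations along path to Zeta:
  At Delta: gained [] -> total []
  At Epsilon: gained ['D195W', 'S709Y', 'T538G'] -> total ['D195W', 'S709Y', 'T538G']
  At Kappa: gained ['W121N'] -> total ['D195W', 'S709Y', 'T538G', 'W121N']
  At Zeta: gained ['D476Y', 'Q209S'] -> total ['D195W', 'D476Y', 'Q209S', 'S709Y', 'T538G', 'W121N']
Mutations(Zeta) = ['D195W', 'D476Y', 'Q209S', 'S709Y', 'T538G', 'W121N']
Intersection: ['D195W', 'S709Y', 'T538G'] ∩ ['D195W', 'D476Y', 'Q209S', 'S709Y', 'T538G', 'W121N'] = ['D195W', 'S709Y', 'T538G']

Answer: D195W,S709Y,T538G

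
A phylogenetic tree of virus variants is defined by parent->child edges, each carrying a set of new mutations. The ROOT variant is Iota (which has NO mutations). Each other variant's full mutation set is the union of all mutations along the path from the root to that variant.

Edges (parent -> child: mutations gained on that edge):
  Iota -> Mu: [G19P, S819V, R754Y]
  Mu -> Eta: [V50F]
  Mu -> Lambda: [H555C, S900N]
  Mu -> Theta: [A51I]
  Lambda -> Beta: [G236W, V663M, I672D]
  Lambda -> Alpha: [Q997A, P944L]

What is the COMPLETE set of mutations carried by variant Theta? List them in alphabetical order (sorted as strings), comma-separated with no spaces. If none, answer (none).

At Iota: gained [] -> total []
At Mu: gained ['G19P', 'S819V', 'R754Y'] -> total ['G19P', 'R754Y', 'S819V']
At Theta: gained ['A51I'] -> total ['A51I', 'G19P', 'R754Y', 'S819V']

Answer: A51I,G19P,R754Y,S819V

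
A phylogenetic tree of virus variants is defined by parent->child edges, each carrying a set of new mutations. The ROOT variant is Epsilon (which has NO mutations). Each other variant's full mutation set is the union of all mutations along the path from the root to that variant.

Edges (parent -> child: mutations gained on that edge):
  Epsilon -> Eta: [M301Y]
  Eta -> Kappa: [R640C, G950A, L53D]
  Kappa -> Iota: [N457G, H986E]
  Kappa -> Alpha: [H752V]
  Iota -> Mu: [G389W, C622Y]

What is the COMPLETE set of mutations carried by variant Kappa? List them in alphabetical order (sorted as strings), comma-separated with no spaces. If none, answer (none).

Answer: G950A,L53D,M301Y,R640C

Derivation:
At Epsilon: gained [] -> total []
At Eta: gained ['M301Y'] -> total ['M301Y']
At Kappa: gained ['R640C', 'G950A', 'L53D'] -> total ['G950A', 'L53D', 'M301Y', 'R640C']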